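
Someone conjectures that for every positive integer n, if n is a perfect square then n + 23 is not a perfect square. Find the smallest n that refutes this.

n = 121

For n = 1, 4, 9, 16, 25, 36, 49, 64, 81, 100 the conclusion holds.
n = 121: 121 = 11² and 121 + 23 = 144 = 12².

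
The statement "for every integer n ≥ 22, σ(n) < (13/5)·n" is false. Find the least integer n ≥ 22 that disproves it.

n = 60

A counterexample is any integer n ≥ 22 such that the claim fails; we check each in order.
For n = 22, 23, 24, 25, …, 57, 58, 59 the conclusion holds.
n = 60: σ(60) = 168; 168 ≥ 156.
Thus n = 60 disproves the claim, and no smaller n works.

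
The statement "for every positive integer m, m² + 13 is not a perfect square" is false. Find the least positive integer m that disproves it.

The first 5 eligible values, up to m = 5, all satisfy the conclusion.
m = 6: 6² + 13 = 49 = 7², a perfect square.

m = 6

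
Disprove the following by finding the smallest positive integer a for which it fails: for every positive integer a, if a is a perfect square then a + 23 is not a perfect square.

Check each positive integer a in order until a is a perfect square but a + 23 is a perfect square.
For a = 1, 4, 9, 16, 25, 36, 49, 64, 81, 100 the conclusion holds.
a = 121: 121 = 11² and 121 + 23 = 144 = 12².

a = 121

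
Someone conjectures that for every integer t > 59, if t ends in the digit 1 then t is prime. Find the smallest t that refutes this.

t = 81

t = 61: 61 ends in 1 and is prime.
t = 71: 71 ends in 1 and is prime.
t = 81: 81 ends in 1; 81 = 3 × 27, composite.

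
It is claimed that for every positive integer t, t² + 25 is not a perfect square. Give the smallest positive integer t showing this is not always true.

t = 12

We need the least positive integer t for which t² + 25 is a perfect square.
For t = 1, 2, 3, 4, …, 9, 10, 11 the conclusion holds.
t = 12: 12² + 25 = 169 = 13², a perfect square.
Thus t = 12 disproves the claim, and no smaller t works.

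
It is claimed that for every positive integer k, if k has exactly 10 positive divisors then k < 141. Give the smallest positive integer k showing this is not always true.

k = 162

We need the least positive integer k for which k has exactly 10 positive divisors but the claim fails.
For k = 48, 80, 112 the conclusion holds.
k = 162: τ(162) = 10; 162 ≥ 141.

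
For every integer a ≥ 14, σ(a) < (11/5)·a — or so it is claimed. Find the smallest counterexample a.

a = 24

For a = 14, 15, 16, 17, 18, 19, 20, 21, 22, 23 the conclusion holds.
a = 24: σ(24) = 60; 60 ≥ 264/5.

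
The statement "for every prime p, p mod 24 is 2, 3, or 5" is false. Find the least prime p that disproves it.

p = 7

Check each prime p in order until the claim fails.
For p = 2, 3, 5 the conclusion holds.
p = 7: 7 mod 24 = 7 — not in {2, 3, 5}.
So p = 7 is the smallest counterexample.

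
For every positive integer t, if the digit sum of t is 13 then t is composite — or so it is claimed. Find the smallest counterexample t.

Check each positive integer t in order until the digit sum of t is 13 but t is prime.
For t = 49, 58 the conclusion holds.
t = 67: digit sum 13; 67 is prime, not composite.

t = 67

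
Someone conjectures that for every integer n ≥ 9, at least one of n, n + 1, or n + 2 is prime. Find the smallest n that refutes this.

n = 14

Check each integer n ≥ 9 in order until n, n + 1, n + 2 are all composite.
The first 5 eligible values, up to n = 13, all satisfy the conclusion.
n = 14: 14 = 2 × 7; 15 = 3 × 5; 16 = 2 × 8 — all composite.
So n = 14 is the smallest counterexample.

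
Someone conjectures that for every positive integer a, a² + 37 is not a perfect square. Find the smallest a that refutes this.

a = 18

We need the least positive integer a for which a² + 37 is a perfect square.
For a = 1, 2, 3, 4, …, 15, 16, 17 the conclusion holds.
a = 18: 18² + 37 = 361 = 19², a perfect square.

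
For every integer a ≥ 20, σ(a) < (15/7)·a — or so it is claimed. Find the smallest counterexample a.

a = 24

We need the least integer a ≥ 20 for which the claim fails.
The first 4 eligible values, up to a = 23, all satisfy the conclusion.
a = 24: σ(24) = 60; 60 ≥ 360/7.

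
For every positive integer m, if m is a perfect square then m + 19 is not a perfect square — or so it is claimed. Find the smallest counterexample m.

We need the least positive integer m for which m is a perfect square but m + 19 is a perfect square.
m = 1: 1 + 19 = 20, not a perfect square.
m = 4: 4 + 19 = 23, not a perfect square.
m = 9: 9 + 19 = 28, not a perfect square.
m = 16: 16 + 19 = 35, not a perfect square.
m = 25: 25 + 19 = 44, not a perfect square.
m = 36: 36 + 19 = 55, not a perfect square.
m = 49: 49 + 19 = 68, not a perfect square.
m = 64: 64 + 19 = 83, not a perfect square.
m = 81: 81 = 9² and 81 + 19 = 100 = 10².

m = 81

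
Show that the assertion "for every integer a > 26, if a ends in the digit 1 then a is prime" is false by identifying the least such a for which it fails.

We need the least integer a > 26 for which a ends in the digit 1 but a is not prime.
For a = 31, 41 the conclusion holds.
a = 51: 51 ends in 1; 51 = 3 × 17, composite.
Thus a = 51 disproves the claim, and no smaller a works.

a = 51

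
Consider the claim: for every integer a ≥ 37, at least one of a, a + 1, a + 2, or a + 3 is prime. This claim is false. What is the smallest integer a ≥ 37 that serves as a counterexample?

a = 48

Check each integer a ≥ 37 in order until a, a + 1, a + 2, a + 3 are all composite.
For a = 37, 38, 39, 40, …, 45, 46, 47 the conclusion holds.
a = 48: 48 = 2 × 24; 49 = 7 × 7; 50 = 2 × 25; 51 = 3 × 17 — all composite.
Hence a = 48 is a counterexample.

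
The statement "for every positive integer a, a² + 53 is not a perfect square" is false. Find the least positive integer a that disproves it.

a = 26

A counterexample is any positive integer a such that a² + 53 is a perfect square; we check each in order.
The first 25 eligible values, up to a = 25, all satisfy the conclusion.
a = 26: 26² + 53 = 729 = 27², a perfect square.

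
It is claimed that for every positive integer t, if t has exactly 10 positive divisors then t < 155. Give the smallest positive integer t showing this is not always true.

t = 162

We need the least positive integer t for which t has exactly 10 positive divisors but the claim fails.
t = 48: τ(48) = 10; 48 < 155.
t = 80: τ(80) = 10; 80 < 155.
t = 112: τ(112) = 10; 112 < 155.
t = 162: τ(162) = 10; 162 ≥ 155.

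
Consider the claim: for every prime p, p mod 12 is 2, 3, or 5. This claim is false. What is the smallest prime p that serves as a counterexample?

Check each prime p in order until the claim fails.
p = 2: 2 mod 12 = 2.
p = 3: 3 mod 12 = 3.
p = 5: 5 mod 12 = 5.
p = 7: 7 mod 12 = 7 — not in {2, 3, 5}.
So p = 7 is the smallest counterexample.

p = 7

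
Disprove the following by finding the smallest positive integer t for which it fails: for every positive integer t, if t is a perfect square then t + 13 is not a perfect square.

t = 36

Check each positive integer t in order until t is a perfect square but t + 13 is a perfect square.
The first 5 eligible values, up to t = 25, all satisfy the conclusion.
t = 36: 36 = 6² and 36 + 13 = 49 = 7².
So t = 36 is the smallest counterexample.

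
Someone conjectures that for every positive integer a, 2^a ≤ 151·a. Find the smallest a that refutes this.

a = 11

Check each positive integer a in order until 2^a > 151·a.
The first 10 eligible values, up to a = 10, all satisfy the conclusion.
a = 11: 2^a = 2048 and 151·a = 1661, so 2048 > 1661.
So a = 11 is the smallest counterexample.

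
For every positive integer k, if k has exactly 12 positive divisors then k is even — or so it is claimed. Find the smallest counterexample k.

We need the least positive integer k for which k has exactly 12 positive divisors but k is odd.
For k = 60, 72, 84, 90, …, 294, 306, 308 the conclusion holds.
k = 315: divisors of 315: 12 divisors; 315 is odd.
Thus k = 315 disproves the claim, and no smaller k works.

k = 315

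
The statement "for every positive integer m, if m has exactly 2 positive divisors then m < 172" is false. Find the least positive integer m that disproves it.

For m = 2, 3, 5, 7, …, 157, 163, 167 the conclusion holds.
m = 173: τ(173) = 2; 173 ≥ 172.

m = 173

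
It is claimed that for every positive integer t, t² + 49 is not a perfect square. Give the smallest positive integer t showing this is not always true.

t = 24

We need the least positive integer t for which t² + 49 is a perfect square.
For t = 1, 2, 3, 4, …, 21, 22, 23 the conclusion holds.
t = 24: 24² + 49 = 625 = 25², a perfect square.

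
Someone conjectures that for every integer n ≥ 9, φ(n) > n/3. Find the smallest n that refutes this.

n = 12

n = 9: φ(9) = 6 and 9/3 = 3, so φ(9) > 9/3.
n = 10: φ(10) = 4 and 10/3 = 10/3, so φ(10) > 10/3.
n = 11: φ(11) = 10 and 11/3 = 11/3, so φ(11) > 11/3.
n = 12: φ(12) = 4 and 12/3 = 4, so φ(12) ≤ 12/3.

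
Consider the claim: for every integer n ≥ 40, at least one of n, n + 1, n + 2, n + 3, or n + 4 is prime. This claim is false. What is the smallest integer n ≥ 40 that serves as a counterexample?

Check each integer n ≥ 40 in order until n, n + 1, n + 2, n + 3, n + 4 are all composite.
The first 8 eligible values, up to n = 47, all satisfy the conclusion.
n = 48: 48 = 2 × 24; 49 = 7 × 7; 50 = 2 × 25; 51 = 3 × 17; 52 = 2 × 26 — all composite.
So n = 48 is the smallest counterexample.

n = 48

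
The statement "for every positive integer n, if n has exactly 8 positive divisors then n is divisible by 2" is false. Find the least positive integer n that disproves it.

n = 105

We need the least positive integer n for which n has exactly 8 positive divisors but n is not divisible by 2.
For n = 24, 30, 40, 42, …, 88, 102, 104 the conclusion holds.
n = 105: τ(105) = 8; 105 mod 2 = 1.
Thus n = 105 disproves the claim, and no smaller n works.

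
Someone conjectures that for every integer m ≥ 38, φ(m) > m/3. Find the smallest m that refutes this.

m = 42

For m = 38, 39, 40, 41 the conclusion holds.
m = 42: φ(42) = 12 and 42/3 = 14, so φ(42) ≤ 42/3.
Hence m = 42 is a counterexample.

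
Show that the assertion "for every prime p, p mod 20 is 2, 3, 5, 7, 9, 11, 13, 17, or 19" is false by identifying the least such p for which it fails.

We need the least prime p for which the claim fails.
For p = 2, 3, 5, 7, …, 29, 31, 37 the conclusion holds.
p = 41: 41 mod 20 = 1 — not in {2, 3, 5, 7, 9, 11, 13, 17, 19}.

p = 41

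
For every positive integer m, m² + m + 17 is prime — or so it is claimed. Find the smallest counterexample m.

m = 16

We need the least positive integer m for which m² + m + 17 is not prime.
For m = 1, 2, 3, 4, …, 13, 14, 15 the conclusion holds.
m = 16: m² + m + 17 = 289 = 17 × 17, composite.
Hence m = 16 is a counterexample.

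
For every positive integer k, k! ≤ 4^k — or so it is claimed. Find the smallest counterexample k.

k = 9

A counterexample is any positive integer k such that k! > 4^k; we check each in order.
k = 1: k! = 1 and 4^k = 4, so 1 ≤ 4.
k = 2: k! = 2 and 4^k = 16, so 2 ≤ 16.
k = 3: k! = 6 and 4^k = 64, so 6 ≤ 64.
k = 4: k! = 24 and 4^k = 256, so 24 ≤ 256.
k = 5: k! = 120 and 4^k = 1024, so 120 ≤ 1024.
k = 6: k! = 720 and 4^k = 4096, so 720 ≤ 4096.
k = 7: k! = 5040 and 4^k = 16384, so 5040 ≤ 16384.
k = 8: k! = 40320 and 4^k = 65536, so 40320 ≤ 65536.
k = 9: k! = 362880 and 4^k = 262144, so 362880 > 262144.
Thus k = 9 disproves the claim, and no smaller k works.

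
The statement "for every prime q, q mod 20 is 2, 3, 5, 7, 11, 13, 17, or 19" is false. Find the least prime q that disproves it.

q = 29

Check each prime q in order until the claim fails.
For q = 2, 3, 5, 7, 11, 13, 17, 19, 23 the conclusion holds.
q = 29: 29 mod 20 = 9 — not in {2, 3, 5, 7, 11, 13, 17, 19}.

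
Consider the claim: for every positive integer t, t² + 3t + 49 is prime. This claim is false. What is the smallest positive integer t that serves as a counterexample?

Check each positive integer t in order until t² + 3t + 49 is not prime.
t = 1: t² + 3t + 49 = 53, prime.
t = 2: t² + 3t + 49 = 59, prime.
t = 3: t² + 3t + 49 = 67, prime.
t = 4: t² + 3t + 49 = 77 = 7 × 11, composite.
Thus t = 4 disproves the claim, and no smaller t works.

t = 4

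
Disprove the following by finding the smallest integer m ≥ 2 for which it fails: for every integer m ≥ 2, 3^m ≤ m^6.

The first 13 eligible values, up to m = 14, all satisfy the conclusion.
m = 15: 3^m = 14348907 and m^6 = 11390625, so 14348907 > 11390625.
Thus m = 15 disproves the claim, and no smaller m works.

m = 15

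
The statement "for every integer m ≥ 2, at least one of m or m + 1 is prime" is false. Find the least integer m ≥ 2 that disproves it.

For m = 2, 3, 4, 5, 6, 7 the conclusion holds.
m = 8: 8 = 2 × 4; 9 = 3 × 3 — both composite.

m = 8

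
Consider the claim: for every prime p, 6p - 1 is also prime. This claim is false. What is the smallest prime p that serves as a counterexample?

p = 11

We need the least prime p for which 6p - 1 is not prime.
p = 2: 6p - 1 = 11, prime.
p = 3: 6p - 1 = 17, prime.
p = 5: 6p - 1 = 29, prime.
p = 7: 6p - 1 = 41, prime.
p = 11: 6p - 1 = 65 = 5 × 13, not prime.
So p = 11 is the smallest counterexample.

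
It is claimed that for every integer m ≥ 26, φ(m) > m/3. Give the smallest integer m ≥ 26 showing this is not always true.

m = 30

We need the least integer m ≥ 26 for which the claim fails.
For m = 26, 27, 28, 29 the conclusion holds.
m = 30: φ(30) = 8 and 30/3 = 10, so φ(30) ≤ 30/3.
Thus m = 30 disproves the claim, and no smaller m works.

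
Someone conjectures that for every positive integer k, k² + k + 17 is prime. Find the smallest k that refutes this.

A counterexample is any positive integer k such that k² + k + 17 is not prime; we check each in order.
The first 15 eligible values, up to k = 15, all satisfy the conclusion.
k = 16: k² + k + 17 = 289 = 17 × 17, composite.
Thus k = 16 disproves the claim, and no smaller k works.

k = 16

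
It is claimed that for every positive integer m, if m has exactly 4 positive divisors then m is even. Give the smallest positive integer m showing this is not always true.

A counterexample is any positive integer m such that m has exactly 4 positive divisors but m is odd; we check each in order.
For m = 6, 8, 10, 14 the conclusion holds.
m = 15: divisors of 15: 1, 3, 5, 15; 15 is odd.

m = 15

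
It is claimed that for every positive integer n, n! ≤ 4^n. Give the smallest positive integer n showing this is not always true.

Check each positive integer n in order until n! > 4^n.
For n = 1, 2, 3, 4, 5, 6, 7, 8 the conclusion holds.
n = 9: n! = 362880 and 4^n = 262144, so 362880 > 262144.
Hence n = 9 is a counterexample.

n = 9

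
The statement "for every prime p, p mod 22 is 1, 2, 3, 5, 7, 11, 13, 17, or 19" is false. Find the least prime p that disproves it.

We need the least prime p for which the claim fails.
The first 10 eligible values, up to p = 29, all satisfy the conclusion.
p = 31: 31 mod 22 = 9 — not in {1, 2, 3, 5, 7, 11, 13, 17, 19}.

p = 31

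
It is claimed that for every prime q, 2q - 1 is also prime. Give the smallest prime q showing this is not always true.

q = 5

A counterexample is any prime q such that 2q - 1 is not prime; we check each in order.
q = 2: 2q - 1 = 3, prime.
q = 3: 2q - 1 = 5, prime.
q = 5: 2q - 1 = 9 = 3 × 3, not prime.
Hence q = 5 is a counterexample.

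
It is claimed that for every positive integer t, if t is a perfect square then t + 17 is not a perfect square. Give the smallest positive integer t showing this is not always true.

A counterexample is any positive integer t such that t is a perfect square but t + 17 is a perfect square; we check each in order.
The first 7 eligible values, up to t = 49, all satisfy the conclusion.
t = 64: 64 = 8² and 64 + 17 = 81 = 9².

t = 64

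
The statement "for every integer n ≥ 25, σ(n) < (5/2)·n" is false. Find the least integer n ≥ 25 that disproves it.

n = 36

A counterexample is any integer n ≥ 25 such that the claim fails; we check each in order.
For n = 25, 26, 27, 28, …, 33, 34, 35 the conclusion holds.
n = 36: σ(36) = 91; 91 ≥ 90.
So n = 36 is the smallest counterexample.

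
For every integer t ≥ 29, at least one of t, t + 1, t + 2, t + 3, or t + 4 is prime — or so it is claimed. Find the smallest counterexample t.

t = 32

We need the least integer t ≥ 29 for which t, t + 1, t + 2, t + 3, t + 4 are all composite.
For t = 29, 30, 31 the conclusion holds.
t = 32: 32 = 2 × 16; 33 = 3 × 11; 34 = 2 × 17; 35 = 5 × 7; 36 = 2 × 18 — all composite.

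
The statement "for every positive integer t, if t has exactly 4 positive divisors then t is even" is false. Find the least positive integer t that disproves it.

A counterexample is any positive integer t such that t has exactly 4 positive divisors but t is odd; we check each in order.
t = 6: divisors of 6: 1, 2, 3, 6; 6 is even.
t = 8: divisors of 8: 1, 2, 4, 8; 8 is even.
t = 10: divisors of 10: 1, 2, 5, 10; 10 is even.
t = 14: divisors of 14: 1, 2, 7, 14; 14 is even.
t = 15: divisors of 15: 1, 3, 5, 15; 15 is odd.
Hence t = 15 is a counterexample.

t = 15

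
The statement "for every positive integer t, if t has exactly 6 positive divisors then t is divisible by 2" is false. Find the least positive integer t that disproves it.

t = 12: τ(12) = 6; 12 mod 2 = 0.
t = 18: τ(18) = 6; 18 mod 2 = 0.
t = 20: τ(20) = 6; 20 mod 2 = 0.
t = 28: τ(28) = 6; 28 mod 2 = 0.
t = 32: τ(32) = 6; 32 mod 2 = 0.
t = 44: τ(44) = 6; 44 mod 2 = 0.
t = 45: τ(45) = 6; 45 mod 2 = 1.
Hence t = 45 is a counterexample.

t = 45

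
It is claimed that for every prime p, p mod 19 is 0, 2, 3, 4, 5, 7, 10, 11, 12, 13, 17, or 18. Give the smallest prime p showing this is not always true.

For p = 2, 3, 5, 7, …, 37, 41, 43 the conclusion holds.
p = 47: 47 mod 19 = 9 — not in {0, 2, 3, 4, 5, 7, 10, 11, 12, 13, 17, 18}.

p = 47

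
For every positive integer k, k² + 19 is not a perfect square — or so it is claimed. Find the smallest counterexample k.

Check each positive integer k in order until k² + 19 is a perfect square.
For k = 1, 2, 3, 4, 5, 6, 7, 8 the conclusion holds.
k = 9: 9² + 19 = 100 = 10², a perfect square.
So k = 9 is the smallest counterexample.

k = 9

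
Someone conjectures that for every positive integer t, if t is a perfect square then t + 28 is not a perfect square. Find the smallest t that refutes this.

t = 36

Check each positive integer t in order until t is a perfect square but t + 28 is a perfect square.
For t = 1, 4, 9, 16, 25 the conclusion holds.
t = 36: 36 = 6² and 36 + 28 = 64 = 8².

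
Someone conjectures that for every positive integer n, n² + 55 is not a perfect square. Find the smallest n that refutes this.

A counterexample is any positive integer n such that n² + 55 is a perfect square; we check each in order.
n = 1: 1² + 55 = 56, not a perfect square.
n = 2: 2² + 55 = 59, not a perfect square.
n = 3: 3² + 55 = 64 = 8², a perfect square.

n = 3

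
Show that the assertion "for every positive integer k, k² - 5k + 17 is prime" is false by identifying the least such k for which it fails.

k = 13

A counterexample is any positive integer k such that k² - 5k + 17 is not prime; we check each in order.
For k = 1, 2, 3, 4, …, 10, 11, 12 the conclusion holds.
k = 13: k² - 5k + 17 = 121 = 11 × 11, composite.
So k = 13 is the smallest counterexample.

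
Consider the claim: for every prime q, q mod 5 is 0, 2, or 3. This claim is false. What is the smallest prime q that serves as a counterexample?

q = 11

We need the least prime q for which the claim fails.
q = 2: 2 mod 5 = 2.
q = 3: 3 mod 5 = 3.
q = 5: 5 mod 5 = 0.
q = 7: 7 mod 5 = 2.
q = 11: 11 mod 5 = 1 — not in {0, 2, 3}.
So q = 11 is the smallest counterexample.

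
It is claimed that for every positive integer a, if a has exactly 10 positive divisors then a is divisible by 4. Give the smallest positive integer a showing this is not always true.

a = 162

Check each positive integer a in order until a has exactly 10 positive divisors but a is not divisible by 4.
a = 48: τ(48) = 10; 48 mod 4 = 0.
a = 80: τ(80) = 10; 80 mod 4 = 0.
a = 112: τ(112) = 10; 112 mod 4 = 0.
a = 162: τ(162) = 10; 162 mod 4 = 2.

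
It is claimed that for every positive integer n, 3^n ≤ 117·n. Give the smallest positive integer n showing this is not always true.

We need the least positive integer n for which 3^n > 117·n.
n = 1: 3^n = 3 and 117·n = 117, so 3 ≤ 117.
n = 2: 3^n = 9 and 117·n = 234, so 9 ≤ 234.
n = 3: 3^n = 27 and 117·n = 351, so 27 ≤ 351.
n = 4: 3^n = 81 and 117·n = 468, so 81 ≤ 468.
n = 5: 3^n = 243 and 117·n = 585, so 243 ≤ 585.
n = 6: 3^n = 729 and 117·n = 702, so 729 > 702.
So n = 6 is the smallest counterexample.

n = 6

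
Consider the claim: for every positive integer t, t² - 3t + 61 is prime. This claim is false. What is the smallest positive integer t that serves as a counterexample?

t = 4

Check each positive integer t in order until t² - 3t + 61 is not prime.
For t = 1, 2, 3 the conclusion holds.
t = 4: t² - 3t + 61 = 65 = 5 × 13, composite.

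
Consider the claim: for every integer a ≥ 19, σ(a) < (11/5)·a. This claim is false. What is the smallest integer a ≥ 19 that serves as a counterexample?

We need the least integer a ≥ 19 for which the claim fails.
The first 5 eligible values, up to a = 23, all satisfy the conclusion.
a = 24: σ(24) = 60; 60 ≥ 264/5.
Hence a = 24 is a counterexample.

a = 24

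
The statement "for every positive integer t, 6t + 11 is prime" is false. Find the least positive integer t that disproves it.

t = 4

Check each positive integer t in order until 6t + 11 is not prime.
For t = 1, 2, 3 the conclusion holds.
t = 4: 6t + 11 = 35 = 5 × 7, composite.
Thus t = 4 disproves the claim, and no smaller t works.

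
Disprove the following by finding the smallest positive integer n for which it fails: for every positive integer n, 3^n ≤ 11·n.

Check each positive integer n in order until 3^n > 11·n.
n = 1: 3^n = 3 and 11·n = 11, so 3 ≤ 11.
n = 2: 3^n = 9 and 11·n = 22, so 9 ≤ 22.
n = 3: 3^n = 27 and 11·n = 33, so 27 ≤ 33.
n = 4: 3^n = 81 and 11·n = 44, so 81 > 44.

n = 4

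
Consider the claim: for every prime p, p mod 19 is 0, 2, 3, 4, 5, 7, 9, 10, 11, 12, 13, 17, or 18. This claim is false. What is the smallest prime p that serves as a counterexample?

A counterexample is any prime p such that the claim fails; we check each in order.
The first 15 eligible values, up to p = 47, all satisfy the conclusion.
p = 53: 53 mod 19 = 15 — not in {0, 2, 3, 4, 5, 7, 9, 10, 11, 12, 13, 17, 18}.
Hence p = 53 is a counterexample.

p = 53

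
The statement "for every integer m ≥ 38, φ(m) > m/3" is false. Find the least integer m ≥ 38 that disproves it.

We need the least integer m ≥ 38 for which the claim fails.
For m = 38, 39, 40, 41 the conclusion holds.
m = 42: φ(42) = 12 and 42/3 = 14, so φ(42) ≤ 42/3.

m = 42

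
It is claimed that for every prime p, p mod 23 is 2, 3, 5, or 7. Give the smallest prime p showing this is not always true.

A counterexample is any prime p such that the claim fails; we check each in order.
For p = 2, 3, 5, 7 the conclusion holds.
p = 11: 11 mod 23 = 11 — not in {2, 3, 5, 7}.

p = 11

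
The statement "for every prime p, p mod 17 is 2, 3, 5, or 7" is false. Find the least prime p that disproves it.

p = 11

A counterexample is any prime p such that the claim fails; we check each in order.
The first 4 eligible values, up to p = 7, all satisfy the conclusion.
p = 11: 11 mod 17 = 11 — not in {2, 3, 5, 7}.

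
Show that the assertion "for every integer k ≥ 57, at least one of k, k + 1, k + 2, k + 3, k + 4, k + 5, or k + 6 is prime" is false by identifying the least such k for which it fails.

k = 90

A counterexample is any integer k ≥ 57 such that k, k + 1, k + 2, k + 3, k + 4, k + 5, k + 6 are all composite; we check each in order.
For k = 57, 58, 59, 60, …, 87, 88, 89 the conclusion holds.
k = 90: 90 = 2 × 45; 91 = 7 × 13; 92 = 2 × 46; 93 = 3 × 31; 94 = 2 × 47; 95 = 5 × 19; 96 = 2 × 48 — all composite.
So k = 90 is the smallest counterexample.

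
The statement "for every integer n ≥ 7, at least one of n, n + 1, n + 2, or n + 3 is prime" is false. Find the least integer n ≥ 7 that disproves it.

A counterexample is any integer n ≥ 7 such that n, n + 1, n + 2, n + 3 are all composite; we check each in order.
The first 17 eligible values, up to n = 23, all satisfy the conclusion.
n = 24: 24 = 2 × 12; 25 = 5 × 5; 26 = 2 × 13; 27 = 3 × 9 — all composite.
Thus n = 24 disproves the claim, and no smaller n works.

n = 24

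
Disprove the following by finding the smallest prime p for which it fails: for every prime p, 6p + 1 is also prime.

For p = 2, 3, 5, 7, 11, 13, 17 the conclusion holds.
p = 19: 6p + 1 = 115 = 5 × 23, not prime.

p = 19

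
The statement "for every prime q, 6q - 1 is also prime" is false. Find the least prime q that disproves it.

The first 4 eligible values, up to q = 7, all satisfy the conclusion.
q = 11: 6q - 1 = 65 = 5 × 13, not prime.
Thus q = 11 disproves the claim, and no smaller q works.

q = 11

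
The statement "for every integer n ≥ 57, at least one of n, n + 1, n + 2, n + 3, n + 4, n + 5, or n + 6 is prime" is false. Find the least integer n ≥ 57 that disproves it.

n = 90

The first 33 eligible values, up to n = 89, all satisfy the conclusion.
n = 90: 90 = 2 × 45; 91 = 7 × 13; 92 = 2 × 46; 93 = 3 × 31; 94 = 2 × 47; 95 = 5 × 19; 96 = 2 × 48 — all composite.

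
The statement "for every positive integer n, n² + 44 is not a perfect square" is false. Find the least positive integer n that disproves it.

n = 10

A counterexample is any positive integer n such that n² + 44 is a perfect square; we check each in order.
For n = 1, 2, 3, 4, 5, 6, 7, 8, 9 the conclusion holds.
n = 10: 10² + 44 = 144 = 12², a perfect square.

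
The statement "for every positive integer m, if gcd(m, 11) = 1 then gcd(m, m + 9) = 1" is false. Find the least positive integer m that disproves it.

We need the least positive integer m for which gcd(m, 11) = 1 but gcd(m, m + 9) > 1.
For m = 1, 2 the conclusion holds.
m = 3: gcd(3, 12) = 3.

m = 3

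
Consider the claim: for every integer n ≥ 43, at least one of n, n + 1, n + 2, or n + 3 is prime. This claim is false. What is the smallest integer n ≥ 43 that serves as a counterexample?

Check each integer n ≥ 43 in order until n, n + 1, n + 2, n + 3 are all composite.
n = 43: 43 is prime.
n = 44: 47 is prime.
n = 45: 47 is prime.
n = 46: 47 is prime.
n = 47: 47 is prime.
n = 48: 48 = 2 × 24; 49 = 7 × 7; 50 = 2 × 25; 51 = 3 × 17 — all composite.
So n = 48 is the smallest counterexample.

n = 48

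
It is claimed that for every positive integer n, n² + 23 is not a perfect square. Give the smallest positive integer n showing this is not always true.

A counterexample is any positive integer n such that n² + 23 is a perfect square; we check each in order.
The first 10 eligible values, up to n = 10, all satisfy the conclusion.
n = 11: 11² + 23 = 144 = 12², a perfect square.
So n = 11 is the smallest counterexample.

n = 11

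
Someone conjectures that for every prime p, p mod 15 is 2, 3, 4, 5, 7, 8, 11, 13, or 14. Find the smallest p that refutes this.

A counterexample is any prime p such that the claim fails; we check each in order.
For p = 2, 3, 5, 7, 11, 13, 17, 19, 23, 29 the conclusion holds.
p = 31: 31 mod 15 = 1 — not in {2, 3, 4, 5, 7, 8, 11, 13, 14}.
So p = 31 is the smallest counterexample.

p = 31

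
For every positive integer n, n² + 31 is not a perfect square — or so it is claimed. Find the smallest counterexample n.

n = 15

The first 14 eligible values, up to n = 14, all satisfy the conclusion.
n = 15: 15² + 31 = 256 = 16², a perfect square.
Hence n = 15 is a counterexample.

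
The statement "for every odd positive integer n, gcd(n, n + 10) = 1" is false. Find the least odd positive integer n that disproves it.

For n = 1, 3 the conclusion holds.
n = 5: gcd(5, 15) = 5.

n = 5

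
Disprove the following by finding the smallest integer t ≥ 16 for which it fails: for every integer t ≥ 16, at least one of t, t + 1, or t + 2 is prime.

t = 20

A counterexample is any integer t ≥ 16 such that t, t + 1, t + 2 are all composite; we check each in order.
For t = 16, 17, 18, 19 the conclusion holds.
t = 20: 20 = 2 × 10; 21 = 3 × 7; 22 = 2 × 11 — all composite.
Thus t = 20 disproves the claim, and no smaller t works.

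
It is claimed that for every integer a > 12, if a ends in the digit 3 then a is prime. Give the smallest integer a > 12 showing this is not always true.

a = 33

We need the least integer a > 12 for which a ends in the digit 3 but a is not prime.
For a = 13, 23 the conclusion holds.
a = 33: 33 ends in 3; 33 = 3 × 11, composite.
Hence a = 33 is a counterexample.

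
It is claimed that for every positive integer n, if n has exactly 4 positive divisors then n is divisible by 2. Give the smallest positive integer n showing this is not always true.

We need the least positive integer n for which n has exactly 4 positive divisors but n is not divisible by 2.
The first 4 eligible values, up to n = 14, all satisfy the conclusion.
n = 15: τ(15) = 4; 15 mod 2 = 1.
Thus n = 15 disproves the claim, and no smaller n works.

n = 15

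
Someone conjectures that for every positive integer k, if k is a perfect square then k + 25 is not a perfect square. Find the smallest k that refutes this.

A counterexample is any positive integer k such that k is a perfect square but k + 25 is a perfect square; we check each in order.
For k = 1, 4, 9, 16, …, 81, 100, 121 the conclusion holds.
k = 144: 144 = 12² and 144 + 25 = 169 = 13².
Thus k = 144 disproves the claim, and no smaller k works.

k = 144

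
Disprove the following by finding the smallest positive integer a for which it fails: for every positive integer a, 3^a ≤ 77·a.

a = 6

We need the least positive integer a for which 3^a > 77·a.
The first 5 eligible values, up to a = 5, all satisfy the conclusion.
a = 6: 3^a = 729 and 77·a = 462, so 729 > 462.
So a = 6 is the smallest counterexample.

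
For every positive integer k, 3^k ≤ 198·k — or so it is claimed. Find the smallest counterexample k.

k = 7

We need the least positive integer k for which 3^k > 198·k.
The first 6 eligible values, up to k = 6, all satisfy the conclusion.
k = 7: 3^k = 2187 and 198·k = 1386, so 2187 > 1386.
Hence k = 7 is a counterexample.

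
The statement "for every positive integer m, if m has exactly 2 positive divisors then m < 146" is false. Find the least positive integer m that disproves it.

We need the least positive integer m for which m has exactly 2 positive divisors but the claim fails.
The first 34 eligible values, up to m = 139, all satisfy the conclusion.
m = 149: τ(149) = 2; 149 ≥ 146.

m = 149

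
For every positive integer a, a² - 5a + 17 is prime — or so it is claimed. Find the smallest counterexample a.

a = 13

Check each positive integer a in order until a² - 5a + 17 is not prime.
For a = 1, 2, 3, 4, …, 10, 11, 12 the conclusion holds.
a = 13: a² - 5a + 17 = 121 = 11 × 11, composite.
So a = 13 is the smallest counterexample.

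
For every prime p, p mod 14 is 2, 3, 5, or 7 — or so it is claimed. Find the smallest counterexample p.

The first 4 eligible values, up to p = 7, all satisfy the conclusion.
p = 11: 11 mod 14 = 11 — not in {2, 3, 5, 7}.
Thus p = 11 disproves the claim, and no smaller p works.

p = 11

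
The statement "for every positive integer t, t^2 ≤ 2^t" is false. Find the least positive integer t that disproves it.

t = 3

Check each positive integer t in order until t^2 > 2^t.
t = 1: t^2 = 1 and 2^t = 2, so 1 ≤ 2.
t = 2: t^2 = 4 and 2^t = 4, so 4 ≤ 4.
t = 3: t^2 = 9 and 2^t = 8, so 9 > 8.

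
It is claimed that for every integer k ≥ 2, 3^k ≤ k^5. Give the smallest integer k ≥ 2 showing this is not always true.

k = 11

For k = 2, 3, 4, 5, 6, 7, 8, 9, 10 the conclusion holds.
k = 11: 3^k = 177147 and k^5 = 161051, so 177147 > 161051.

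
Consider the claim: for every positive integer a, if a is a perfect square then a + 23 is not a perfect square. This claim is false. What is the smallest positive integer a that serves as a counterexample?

A counterexample is any positive integer a such that a is a perfect square but a + 23 is a perfect square; we check each in order.
For a = 1, 4, 9, 16, 25, 36, 49, 64, 81, 100 the conclusion holds.
a = 121: 121 = 11² and 121 + 23 = 144 = 12².

a = 121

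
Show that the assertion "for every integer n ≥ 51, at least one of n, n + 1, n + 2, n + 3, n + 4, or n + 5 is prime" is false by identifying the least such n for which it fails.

n = 90

A counterexample is any integer n ≥ 51 such that n, n + 1, n + 2, n + 3, n + 4, n + 5 are all composite; we check each in order.
For n = 51, 52, 53, 54, …, 87, 88, 89 the conclusion holds.
n = 90: 90 = 2 × 45; 91 = 7 × 13; 92 = 2 × 46; 93 = 3 × 31; 94 = 2 × 47; 95 = 5 × 19 — all composite.
So n = 90 is the smallest counterexample.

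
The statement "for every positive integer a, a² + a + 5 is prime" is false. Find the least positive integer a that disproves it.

We need the least positive integer a for which a² + a + 5 is not prime.
a = 1: a² + a + 5 = 7, prime.
a = 2: a² + a + 5 = 11, prime.
a = 3: a² + a + 5 = 17, prime.
a = 4: a² + a + 5 = 25 = 5 × 5, composite.

a = 4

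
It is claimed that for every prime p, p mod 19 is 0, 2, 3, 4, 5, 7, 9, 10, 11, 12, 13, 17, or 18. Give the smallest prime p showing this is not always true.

p = 53

For p = 2, 3, 5, 7, …, 41, 43, 47 the conclusion holds.
p = 53: 53 mod 19 = 15 — not in {0, 2, 3, 4, 5, 7, 9, 10, 11, 12, 13, 17, 18}.
So p = 53 is the smallest counterexample.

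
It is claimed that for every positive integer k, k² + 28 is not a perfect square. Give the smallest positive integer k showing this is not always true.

A counterexample is any positive integer k such that k² + 28 is a perfect square; we check each in order.
k = 1: 1² + 28 = 29, not a perfect square.
k = 2: 2² + 28 = 32, not a perfect square.
k = 3: 3² + 28 = 37, not a perfect square.
k = 4: 4² + 28 = 44, not a perfect square.
k = 5: 5² + 28 = 53, not a perfect square.
k = 6: 6² + 28 = 64 = 8², a perfect square.
Hence k = 6 is a counterexample.

k = 6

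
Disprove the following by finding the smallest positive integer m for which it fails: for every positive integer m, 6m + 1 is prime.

m = 4

We need the least positive integer m for which 6m + 1 is not prime.
m = 1: 6m + 1 = 7, prime.
m = 2: 6m + 1 = 13, prime.
m = 3: 6m + 1 = 19, prime.
m = 4: 6m + 1 = 25 = 5 × 5, composite.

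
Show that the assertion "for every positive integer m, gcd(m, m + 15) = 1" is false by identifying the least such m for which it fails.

We need the least positive integer m for which gcd(m, m + 15) > 1.
For m = 1, 2 the conclusion holds.
m = 3: gcd(3, 18) = 3.
Thus m = 3 disproves the claim, and no smaller m works.

m = 3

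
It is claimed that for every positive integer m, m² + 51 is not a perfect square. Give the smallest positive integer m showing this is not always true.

m = 7

Check each positive integer m in order until m² + 51 is a perfect square.
The first 6 eligible values, up to m = 6, all satisfy the conclusion.
m = 7: 7² + 51 = 100 = 10², a perfect square.
So m = 7 is the smallest counterexample.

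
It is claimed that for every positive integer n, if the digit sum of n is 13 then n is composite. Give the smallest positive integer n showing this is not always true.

n = 67

n = 49: digit sum 13; 49 is composite.
n = 58: digit sum 13; 58 is composite.
n = 67: digit sum 13; 67 is prime, not composite.
So n = 67 is the smallest counterexample.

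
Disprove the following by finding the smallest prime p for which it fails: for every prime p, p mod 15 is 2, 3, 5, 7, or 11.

p = 13

p = 2: 2 mod 15 = 2.
p = 3: 3 mod 15 = 3.
p = 5: 5 mod 15 = 5.
p = 7: 7 mod 15 = 7.
p = 11: 11 mod 15 = 11.
p = 13: 13 mod 15 = 13 — not in {2, 3, 5, 7, 11}.
Thus p = 13 disproves the claim, and no smaller p works.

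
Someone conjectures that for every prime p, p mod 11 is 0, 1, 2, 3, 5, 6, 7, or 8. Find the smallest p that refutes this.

The first 10 eligible values, up to p = 29, all satisfy the conclusion.
p = 31: 31 mod 11 = 9 — not in {0, 1, 2, 3, 5, 6, 7, 8}.
Hence p = 31 is a counterexample.

p = 31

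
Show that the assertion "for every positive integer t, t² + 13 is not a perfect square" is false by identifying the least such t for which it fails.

We need the least positive integer t for which t² + 13 is a perfect square.
t = 1: 1² + 13 = 14, not a perfect square.
t = 2: 2² + 13 = 17, not a perfect square.
t = 3: 3² + 13 = 22, not a perfect square.
t = 4: 4² + 13 = 29, not a perfect square.
t = 5: 5² + 13 = 38, not a perfect square.
t = 6: 6² + 13 = 49 = 7², a perfect square.
Hence t = 6 is a counterexample.

t = 6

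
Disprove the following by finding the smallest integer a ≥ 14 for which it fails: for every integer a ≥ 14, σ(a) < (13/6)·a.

For a = 14, 15, 16, 17 the conclusion holds.
a = 18: σ(18) = 39; 39 ≥ 39.

a = 18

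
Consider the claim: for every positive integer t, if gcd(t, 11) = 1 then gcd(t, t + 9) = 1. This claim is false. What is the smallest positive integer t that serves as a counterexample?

For t = 1, 2 the conclusion holds.
t = 3: gcd(3, 12) = 3.

t = 3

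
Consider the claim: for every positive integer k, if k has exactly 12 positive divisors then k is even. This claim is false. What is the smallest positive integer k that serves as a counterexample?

For k = 60, 72, 84, 90, …, 294, 306, 308 the conclusion holds.
k = 315: divisors of 315: 12 divisors; 315 is odd.
Thus k = 315 disproves the claim, and no smaller k works.

k = 315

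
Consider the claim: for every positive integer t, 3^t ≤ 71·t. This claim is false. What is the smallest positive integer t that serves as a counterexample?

For t = 1, 2, 3, 4, 5 the conclusion holds.
t = 6: 3^t = 729 and 71·t = 426, so 729 > 426.
Hence t = 6 is a counterexample.

t = 6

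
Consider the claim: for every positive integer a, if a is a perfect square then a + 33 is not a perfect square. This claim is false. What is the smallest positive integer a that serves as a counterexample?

Check each positive integer a in order until a is a perfect square but a + 33 is a perfect square.
a = 1: 1 + 33 = 34, not a perfect square.
a = 4: 4 + 33 = 37, not a perfect square.
a = 9: 9 + 33 = 42, not a perfect square.
a = 16: 16 = 4² and 16 + 33 = 49 = 7².
Thus a = 16 disproves the claim, and no smaller a works.

a = 16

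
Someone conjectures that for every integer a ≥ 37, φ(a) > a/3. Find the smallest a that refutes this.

a = 42

A counterexample is any integer a ≥ 37 such that the claim fails; we check each in order.
The first 5 eligible values, up to a = 41, all satisfy the conclusion.
a = 42: φ(42) = 12 and 42/3 = 14, so φ(42) ≤ 42/3.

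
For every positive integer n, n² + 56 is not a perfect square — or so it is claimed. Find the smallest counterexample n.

n = 5

A counterexample is any positive integer n such that n² + 56 is a perfect square; we check each in order.
n = 1: 1² + 56 = 57, not a perfect square.
n = 2: 2² + 56 = 60, not a perfect square.
n = 3: 3² + 56 = 65, not a perfect square.
n = 4: 4² + 56 = 72, not a perfect square.
n = 5: 5² + 56 = 81 = 9², a perfect square.
So n = 5 is the smallest counterexample.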